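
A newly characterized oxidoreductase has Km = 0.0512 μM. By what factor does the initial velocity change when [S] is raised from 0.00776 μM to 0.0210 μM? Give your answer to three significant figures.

2.21

The fractional saturations are [S]/(Km+[S]) = 0.00776/0.05896 = 0.1316 and 0.0210/0.07220 = 0.2909.
v₂/v₁ is just their ratio: 0.2909/0.1316 = 2.21.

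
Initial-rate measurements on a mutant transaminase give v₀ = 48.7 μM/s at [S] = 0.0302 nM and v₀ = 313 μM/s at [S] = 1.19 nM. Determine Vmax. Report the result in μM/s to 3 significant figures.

From v = Vmax[S]/(Km+[S]), each point gives Vmax = v(Km+[S])/[S].
Equating: 48.7(Km+0.0302)/0.0302 = 313(Km+1.19)/1.19.
1613·Km + 48.7 = 263.0·Km + 313, so (1613 − 263.0)·Km = 313 − 48.7.
Km = 264.3/1350 = 0.196 nM; then Vmax = 48.7(0.196+0.0302)/0.0302 = 365 μM/s.

365 μM/s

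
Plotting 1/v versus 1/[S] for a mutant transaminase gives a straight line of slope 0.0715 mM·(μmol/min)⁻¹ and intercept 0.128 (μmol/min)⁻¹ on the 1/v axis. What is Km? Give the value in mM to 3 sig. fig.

0.559 mM

y-intercept = 1/Vmax ⇒ Vmax = 7.81 μmol/min; slope = Km/Vmax ⇒ Km = slope × Vmax.
Km = 0.0715 × 7.81 = 0.559 mM.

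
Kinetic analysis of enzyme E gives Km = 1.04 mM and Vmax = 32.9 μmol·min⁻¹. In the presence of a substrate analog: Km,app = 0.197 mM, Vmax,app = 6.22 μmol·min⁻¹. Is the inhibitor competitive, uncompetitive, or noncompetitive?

uncompetitive

Both Km and Vmax decrease by the same factor (~5.29-fold) — characteristic of uncompetitive inhibition.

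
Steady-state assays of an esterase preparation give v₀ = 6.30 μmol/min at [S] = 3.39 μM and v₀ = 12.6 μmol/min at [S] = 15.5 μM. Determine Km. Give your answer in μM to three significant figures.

From v = Vmax[S]/(Km+[S]), each point gives Vmax = v(Km+[S])/[S].
Equating: 6.30(Km+3.39)/3.39 = 12.6(Km+15.5)/15.5.
1.858·Km + 6.30 = 0.8129·Km + 12.6, so (1.858 − 0.8129)·Km = 12.6 − 6.30.
Km = 6.300/1.046 = 6.03 μM; then Vmax = 6.30(6.03+3.39)/3.39 = 17.5 μmol/min.

6.03 μM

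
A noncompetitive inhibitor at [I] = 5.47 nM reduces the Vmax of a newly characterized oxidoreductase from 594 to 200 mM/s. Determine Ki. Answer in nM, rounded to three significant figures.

2.78 nM

Noncompetitive: Vmax,app = Vmax/α with α = 1 + [I]/Ki.
α = Vmax/Vmax,app = 594/200 = 2.970.
Since α = 1 + [I]/Ki, [I]/Ki = 2.970 − 1 = 1.970 and Ki = 5.47/1.970 = 2.78 nM.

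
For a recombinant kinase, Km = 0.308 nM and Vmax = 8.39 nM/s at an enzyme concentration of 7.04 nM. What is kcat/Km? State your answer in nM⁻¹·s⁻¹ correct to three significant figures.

kcat = Vmax/[E]total = 8.39/7.04 = 1.19 s⁻¹.
kcat/Km = 1.19/0.308 = 3.87 nM⁻¹·s⁻¹.

3.87 nM⁻¹·s⁻¹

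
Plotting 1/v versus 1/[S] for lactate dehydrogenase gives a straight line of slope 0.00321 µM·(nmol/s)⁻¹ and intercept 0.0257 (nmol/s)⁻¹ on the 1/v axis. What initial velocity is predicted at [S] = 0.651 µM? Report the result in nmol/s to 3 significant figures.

32.6 nmol/s

The y-intercept is 1/Vmax, so Vmax = 1/0.0257 = 38.9 nmol/s.
The slope is Km/Vmax, so Km = 0.00321 × 38.9 = 0.125 µM.
Then v = 38.9 × 0.651/(0.125 + 0.651) = 32.6 nmol/s.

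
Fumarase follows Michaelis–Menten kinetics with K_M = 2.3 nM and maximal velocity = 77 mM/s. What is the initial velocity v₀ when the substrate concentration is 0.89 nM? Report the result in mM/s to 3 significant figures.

v = Vmax·[S]/(Km + [S]) = 77 × 0.89 / (2.3 + 0.89)
  = 68.53 / 3.190 = 21.5 mM/s.

21.5 mM/s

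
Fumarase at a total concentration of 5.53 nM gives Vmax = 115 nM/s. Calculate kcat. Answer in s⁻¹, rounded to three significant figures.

20.8 s⁻¹

kcat = Vmax/[E]total = 115 nM/s / 5.53 nM = 20.8 s⁻¹.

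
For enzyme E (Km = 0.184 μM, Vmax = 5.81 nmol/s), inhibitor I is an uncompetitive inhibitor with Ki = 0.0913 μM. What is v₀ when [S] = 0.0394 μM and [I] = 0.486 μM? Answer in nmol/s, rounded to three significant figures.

0.529 nmol/s

With α = 1 + [I]/Ki = 1 + 0.486/0.0913 = 6.323, the uncompetitive rate law is v = (Vmax/α)·[S] / (Km/α + [S]).
v = (5.81/6.323)×0.0394 / (0.184/6.323 + 0.0394) = 0.03620/0.06850 = 0.529 nmol/s.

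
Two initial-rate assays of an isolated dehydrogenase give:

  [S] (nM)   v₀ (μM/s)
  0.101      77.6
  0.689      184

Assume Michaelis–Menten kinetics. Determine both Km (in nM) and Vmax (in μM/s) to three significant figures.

Km = 0.212 nM; Vmax = 241 μM/s

In reciprocal form, 1/v = (Km/Vmax)·(1/[S]) + 1/Vmax. The two points give (1/[S], 1/v) = (9.901, 0.01289) and (1.451, 0.005435).
Slope = (0.01289 − 0.005435)/(9.901 − 1.451) = 0.0008819; intercept = 0.01289 − 0.0008819×9.901 = 0.004155.
Vmax = 1/intercept = 241 μM/s; Km = slope × Vmax = 0.0008819 × 241 = 0.212 nM.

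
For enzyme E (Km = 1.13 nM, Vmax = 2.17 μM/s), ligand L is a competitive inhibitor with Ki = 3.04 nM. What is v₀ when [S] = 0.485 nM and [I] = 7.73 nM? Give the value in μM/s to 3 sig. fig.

α = 1 + [I]/Ki = 1 + 7.73/3.04 = 3.543.
For a competitive inhibitor, Vmax is unchanged and the apparent Km becomes α·Km: Km,app = 4.00 nM, Vmax,app = 2.17 μM/s.
v = Vmax,app·[S]/(Km,app + [S]) = 2.17 × 0.485/(4.00 + 0.485) = 0.234 μM/s.

0.234 μM/s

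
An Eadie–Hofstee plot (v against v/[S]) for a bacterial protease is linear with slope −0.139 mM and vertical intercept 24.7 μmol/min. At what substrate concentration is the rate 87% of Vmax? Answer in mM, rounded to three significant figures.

0.930 mM

The Eadie–Hofstee slope gives Km = 0.139 mM (slope = −Km).
v/Vmax = [S]/(Km+[S]) = 0.87 ⇒ [S] = Km·0.87/(1−0.87) = 0.139 × 6.692 = 0.930 mM.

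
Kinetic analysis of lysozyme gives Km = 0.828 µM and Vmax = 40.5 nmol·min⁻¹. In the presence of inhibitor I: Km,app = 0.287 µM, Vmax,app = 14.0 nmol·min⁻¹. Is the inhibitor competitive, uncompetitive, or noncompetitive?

Both Km and Vmax decrease by the same factor (~2.89-fold) — characteristic of uncompetitive inhibition.

uncompetitive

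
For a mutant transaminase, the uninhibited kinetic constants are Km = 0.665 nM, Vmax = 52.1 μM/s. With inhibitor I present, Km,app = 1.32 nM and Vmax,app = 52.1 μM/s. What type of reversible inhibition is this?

Km increases (0.665 → 1.32 nM) while Vmax is unchanged — the hallmark of competitive inhibition.

competitive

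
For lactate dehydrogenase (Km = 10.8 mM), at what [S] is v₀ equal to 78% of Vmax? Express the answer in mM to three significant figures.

38.3 mM

v/Vmax = [S]/(Km+[S]) = 0.78, so [S] = Km·0.78/(1 − 0.78) = 10.8 × 3.545.
[S] = 38.3 mM.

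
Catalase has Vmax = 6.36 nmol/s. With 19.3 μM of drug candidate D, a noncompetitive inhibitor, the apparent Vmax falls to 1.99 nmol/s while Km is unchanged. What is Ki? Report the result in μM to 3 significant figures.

8.79 μM

Noncompetitive: Vmax,app = Vmax/α with α = 1 + [I]/Ki.
α = Vmax/Vmax,app = 6.36/1.99 = 3.196.
Ki = [I]/(α − 1) = 19.3/2.196 = 8.79 μM.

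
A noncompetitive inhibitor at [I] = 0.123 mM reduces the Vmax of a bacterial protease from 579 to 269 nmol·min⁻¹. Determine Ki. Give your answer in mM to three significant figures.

0.107 mM

Noncompetitive: Vmax,app = Vmax/α with α = 1 + [I]/Ki.
α = Vmax/Vmax,app = 579/269 = 2.152.
Ki = [I]/(α − 1) = 0.123/1.152 = 0.107 mM.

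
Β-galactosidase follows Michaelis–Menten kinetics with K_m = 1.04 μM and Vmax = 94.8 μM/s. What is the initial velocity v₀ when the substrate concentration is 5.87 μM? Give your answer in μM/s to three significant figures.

80.5 μM/s

[S]/(Km+[S]) = 5.87/6.910 = 0.8495, the fractional saturation.
v = 0.8495 × Vmax = 0.8495 × 94.8 = 80.5 μM/s.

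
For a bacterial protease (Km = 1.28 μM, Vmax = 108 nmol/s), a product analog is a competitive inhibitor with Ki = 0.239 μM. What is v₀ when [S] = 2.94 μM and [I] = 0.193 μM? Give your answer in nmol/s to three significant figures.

60.4 nmol/s

With α = 1 + [I]/Ki = 1 + 0.193/0.239 = 1.808, the competitive rate law is v = Vmax[S] / (αKm + [S]).
v = 108×2.94 / (1.808×1.28 + 2.94) = 317.5/5.254 = 60.4 nmol/s.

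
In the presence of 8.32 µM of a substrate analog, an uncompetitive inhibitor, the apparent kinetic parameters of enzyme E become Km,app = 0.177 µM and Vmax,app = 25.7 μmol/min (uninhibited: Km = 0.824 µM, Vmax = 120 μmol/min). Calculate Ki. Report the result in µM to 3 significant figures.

2.27 µM

Uncompetitive: Vmax,app = Vmax/α (and Km,app = Km/α) with α = 1 + [I]/Ki.
α = Vmax/Vmax,app = 120/25.7 = 4.669.
Since α = 1 + [I]/Ki, [I]/Ki = 4.669 − 1 = 3.669 and Ki = 8.32/3.669 = 2.27 µM.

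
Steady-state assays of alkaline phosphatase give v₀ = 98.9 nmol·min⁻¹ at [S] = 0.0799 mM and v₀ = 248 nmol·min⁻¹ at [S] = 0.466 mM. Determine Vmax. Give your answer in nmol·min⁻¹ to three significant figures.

In reciprocal form, 1/v = (Km/Vmax)·(1/[S]) + 1/Vmax. The two points give (1/[S], 1/v) = (12.52, 0.01011) and (2.146, 0.004032).
Slope = (0.01011 − 0.004032)/(12.52 − 2.146) = 0.0005862; intercept = 0.01011 − 0.0005862×12.52 = 0.002774.
Vmax = 1/intercept = 360 nmol·min⁻¹; Km = slope × Vmax = 0.0005862 × 360 = 0.211 mM.

360 nmol·min⁻¹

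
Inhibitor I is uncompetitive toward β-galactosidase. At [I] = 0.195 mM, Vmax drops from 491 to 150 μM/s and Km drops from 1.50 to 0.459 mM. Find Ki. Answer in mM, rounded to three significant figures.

0.0858 mM

Uncompetitive: Vmax,app = Vmax/α (and Km,app = Km/α) with α = 1 + [I]/Ki.
α = Vmax/Vmax,app = 491/150 = 3.273.
Since α = 1 + [I]/Ki, [I]/Ki = 3.273 − 1 = 2.273 and Ki = 0.195/2.273 = 0.0858 mM.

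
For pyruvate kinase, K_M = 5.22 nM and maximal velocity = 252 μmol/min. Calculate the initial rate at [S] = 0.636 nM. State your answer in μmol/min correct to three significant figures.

27.4 μmol/min

[S]/(Km+[S]) = 0.636/5.856 = 0.1086, the fractional saturation.
v = 0.1086 × Vmax = 0.1086 × 252 = 27.4 μmol/min.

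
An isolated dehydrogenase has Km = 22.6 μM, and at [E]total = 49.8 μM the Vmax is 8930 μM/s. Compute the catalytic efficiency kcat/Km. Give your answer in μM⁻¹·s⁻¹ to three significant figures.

7.93 μM⁻¹·s⁻¹

kcat = Vmax/[E]total = 8930/49.8 = 179 s⁻¹.
kcat/Km = 179/22.6 = 7.93 μM⁻¹·s⁻¹.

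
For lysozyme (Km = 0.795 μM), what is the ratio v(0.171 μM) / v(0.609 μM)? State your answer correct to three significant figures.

0.408

The fractional saturations are [S]/(Km+[S]) = 0.609/1.404 = 0.4338 and 0.171/0.9660 = 0.1770.
v₂/v₁ is just their ratio: 0.1770/0.4338 = 0.408.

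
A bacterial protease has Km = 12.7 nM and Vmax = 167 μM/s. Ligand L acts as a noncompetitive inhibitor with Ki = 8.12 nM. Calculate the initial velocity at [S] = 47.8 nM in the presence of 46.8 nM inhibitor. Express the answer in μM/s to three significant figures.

19.5 μM/s

With α = 1 + [I]/Ki = 1 + 46.8/8.12 = 6.764, the noncompetitive rate law is v = (Vmax/α)·[S] / (Km + [S]).
v = (167/6.764)×47.8 / (12.7 + 47.8) = 1180/60.50 = 19.5 μM/s.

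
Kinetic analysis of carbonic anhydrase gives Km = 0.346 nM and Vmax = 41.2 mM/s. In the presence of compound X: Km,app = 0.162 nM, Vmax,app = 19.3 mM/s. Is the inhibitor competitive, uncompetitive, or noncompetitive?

uncompetitive

Both Km and Vmax decrease by the same factor (~2.14-fold) — characteristic of uncompetitive inhibition.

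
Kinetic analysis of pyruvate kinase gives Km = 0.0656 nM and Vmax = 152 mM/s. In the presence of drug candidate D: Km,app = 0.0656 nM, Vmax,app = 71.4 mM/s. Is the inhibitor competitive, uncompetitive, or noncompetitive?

Vmax decreases (152 → 71.4 mM/s) while Km is unchanged — pure noncompetitive inhibition.

noncompetitive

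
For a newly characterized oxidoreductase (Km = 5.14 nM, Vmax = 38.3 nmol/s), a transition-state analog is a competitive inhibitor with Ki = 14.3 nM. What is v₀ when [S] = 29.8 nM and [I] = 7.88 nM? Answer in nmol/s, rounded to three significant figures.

α = 1 + [I]/Ki = 1 + 7.88/14.3 = 1.551.
For a competitive inhibitor, Vmax is unchanged and the apparent Km becomes α·Km: Km,app = 7.97 nM, Vmax,app = 38.3 nmol/s.
v = Vmax,app·[S]/(Km,app + [S]) = 38.3 × 29.8/(7.97 + 29.8) = 30.2 nmol/s.

30.2 nmol/s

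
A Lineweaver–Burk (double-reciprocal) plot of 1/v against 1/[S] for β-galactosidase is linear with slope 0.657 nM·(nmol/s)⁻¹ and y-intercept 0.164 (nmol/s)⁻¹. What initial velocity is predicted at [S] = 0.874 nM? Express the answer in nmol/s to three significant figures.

The y-intercept is 1/Vmax, so Vmax = 1/0.164 = 6.10 nmol/s.
The slope is Km/Vmax, so Km = 0.657 × 6.10 = 4.01 nM.
Then v = 6.10 × 0.874/(4.01 + 0.874) = 1.09 nmol/s.

1.09 nmol/s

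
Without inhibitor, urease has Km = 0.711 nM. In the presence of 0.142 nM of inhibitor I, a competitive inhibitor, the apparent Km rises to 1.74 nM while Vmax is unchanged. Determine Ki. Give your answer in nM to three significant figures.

0.0981 nM

Competitive: Km,app = α·Km with α = 1 + [I]/Ki.
α = Km,app/Km = 1.74/0.711 = 2.447.
Ki = [I]/(α − 1) = 0.142/1.447 = 0.0981 nM.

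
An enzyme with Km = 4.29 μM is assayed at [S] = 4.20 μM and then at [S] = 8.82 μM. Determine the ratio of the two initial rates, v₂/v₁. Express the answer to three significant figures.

The fractional saturations are [S]/(Km+[S]) = 4.20/8.490 = 0.4947 and 8.82/13.11 = 0.6728.
v₂/v₁ is just their ratio: 0.6728/0.4947 = 1.36.

1.36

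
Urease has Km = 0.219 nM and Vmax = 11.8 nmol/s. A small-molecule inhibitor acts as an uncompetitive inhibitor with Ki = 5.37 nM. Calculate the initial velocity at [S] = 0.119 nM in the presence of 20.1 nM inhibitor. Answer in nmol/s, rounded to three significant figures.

With α = 1 + [I]/Ki = 1 + 20.1/5.37 = 4.743, the uncompetitive rate law is v = (Vmax/α)·[S] / (Km/α + [S]).
v = (11.8/4.743)×0.119 / (0.219/4.743 + 0.119) = 0.2961/0.1652 = 1.79 nmol/s.

1.79 nmol/s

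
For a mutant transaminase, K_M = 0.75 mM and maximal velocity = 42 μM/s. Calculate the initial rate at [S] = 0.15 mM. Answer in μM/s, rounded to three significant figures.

7.00 μM/s

[S]/(Km+[S]) = 0.15/0.9000 = 0.1667, the fractional saturation.
v = 0.1667 × Vmax = 0.1667 × 42 = 7.00 μM/s.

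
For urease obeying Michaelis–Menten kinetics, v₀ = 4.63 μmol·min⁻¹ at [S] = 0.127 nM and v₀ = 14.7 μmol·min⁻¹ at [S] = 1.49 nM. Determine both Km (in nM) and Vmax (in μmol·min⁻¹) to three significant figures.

From v = Vmax[S]/(Km+[S]), each point gives Vmax = v(Km+[S])/[S].
Equating: 4.63(Km+0.127)/0.127 = 14.7(Km+1.49)/1.49.
36.46·Km + 4.63 = 9.866·Km + 14.7, so (36.46 − 9.866)·Km = 14.7 − 4.63.
Km = 10.07/26.59 = 0.379 nM; then Vmax = 4.63(0.379+0.127)/0.127 = 18.4 μmol·min⁻¹.

Km = 0.379 nM; Vmax = 18.4 μmol·min⁻¹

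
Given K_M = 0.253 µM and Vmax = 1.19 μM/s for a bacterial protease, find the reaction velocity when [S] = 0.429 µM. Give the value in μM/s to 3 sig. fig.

0.749 μM/s

[S]/(Km+[S]) = 0.429/0.6820 = 0.6290, the fractional saturation.
v = 0.6290 × Vmax = 0.6290 × 1.19 = 0.749 μM/s.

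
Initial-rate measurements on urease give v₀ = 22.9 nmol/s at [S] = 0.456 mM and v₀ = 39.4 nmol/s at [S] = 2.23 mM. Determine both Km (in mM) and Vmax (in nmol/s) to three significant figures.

In reciprocal form, 1/v = (Km/Vmax)·(1/[S]) + 1/Vmax. The two points give (1/[S], 1/v) = (2.193, 0.04367) and (0.4484, 0.02538).
Slope = (0.04367 − 0.02538)/(2.193 − 0.4484) = 0.01048; intercept = 0.04367 − 0.01048×2.193 = 0.02068.
Vmax = 1/intercept = 48.4 nmol/s; Km = slope × Vmax = 0.01048 × 48.4 = 0.507 mM.

Km = 0.507 mM; Vmax = 48.4 nmol/s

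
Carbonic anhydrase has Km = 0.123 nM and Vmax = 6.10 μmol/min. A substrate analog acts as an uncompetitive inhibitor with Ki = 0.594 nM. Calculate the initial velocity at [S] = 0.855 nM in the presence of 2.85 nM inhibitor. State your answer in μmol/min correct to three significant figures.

With α = 1 + [I]/Ki = 1 + 2.85/0.594 = 5.798, the uncompetitive rate law is v = (Vmax/α)·[S] / (Km/α + [S]).
v = (6.10/5.798)×0.855 / (0.123/5.798 + 0.855) = 0.8995/0.8762 = 1.03 μmol/min.

1.03 μmol/min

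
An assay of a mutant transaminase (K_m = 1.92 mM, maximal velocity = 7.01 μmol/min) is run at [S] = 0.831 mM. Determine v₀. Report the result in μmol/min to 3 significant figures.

2.12 μmol/min

[S]/(Km+[S]) = 0.831/2.751 = 0.3021, the fractional saturation.
v = 0.3021 × Vmax = 0.3021 × 7.01 = 2.12 μmol/min.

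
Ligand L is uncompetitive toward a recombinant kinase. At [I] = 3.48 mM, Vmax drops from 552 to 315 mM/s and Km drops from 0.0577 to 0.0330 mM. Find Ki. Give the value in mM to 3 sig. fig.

Uncompetitive: Vmax,app = Vmax/α (and Km,app = Km/α) with α = 1 + [I]/Ki.
α = Vmax/Vmax,app = 552/315 = 1.752.
Since α = 1 + [I]/Ki, [I]/Ki = 1.752 − 1 = 0.7524 and Ki = 3.48/0.7524 = 4.63 mM.

4.63 mM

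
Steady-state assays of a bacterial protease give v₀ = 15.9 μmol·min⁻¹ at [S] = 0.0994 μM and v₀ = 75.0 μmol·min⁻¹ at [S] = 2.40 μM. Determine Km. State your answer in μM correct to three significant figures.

0.459 μM

In reciprocal form, 1/v = (Km/Vmax)·(1/[S]) + 1/Vmax. The two points give (1/[S], 1/v) = (10.06, 0.06289) and (0.4167, 0.01333).
Slope = (0.06289 − 0.01333)/(10.06 − 0.4167) = 0.005139; intercept = 0.06289 − 0.005139×10.06 = 0.01119.
Vmax = 1/intercept = 89.3 μmol·min⁻¹; Km = slope × Vmax = 0.005139 × 89.3 = 0.459 μM.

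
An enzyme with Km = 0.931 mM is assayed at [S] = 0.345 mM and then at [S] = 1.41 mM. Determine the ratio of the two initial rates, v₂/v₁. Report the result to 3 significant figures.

The fractional saturations are [S]/(Km+[S]) = 0.345/1.276 = 0.2704 and 1.41/2.341 = 0.6023.
v₂/v₁ is just their ratio: 0.6023/0.2704 = 2.23.

2.23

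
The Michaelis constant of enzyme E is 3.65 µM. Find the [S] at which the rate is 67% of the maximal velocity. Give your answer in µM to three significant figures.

v/Vmax = [S]/(Km+[S]) = 0.67, so [S] = Km·0.67/(1 − 0.67) = 3.65 × 2.030.
[S] = 7.41 µM.

7.41 µM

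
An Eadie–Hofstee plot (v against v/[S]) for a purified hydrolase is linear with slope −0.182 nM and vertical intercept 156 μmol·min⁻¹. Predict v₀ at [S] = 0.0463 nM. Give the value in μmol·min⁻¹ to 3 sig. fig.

31.6 μmol·min⁻¹

In the Eadie–Hofstee form v = Vmax − Km·(v/[S]), the slope is −Km and the intercept is Vmax, so Km = 0.182 nM and Vmax = 156 μmol·min⁻¹.
v = 156 × 0.0463/(0.182 + 0.0463) = 31.6 μmol·min⁻¹.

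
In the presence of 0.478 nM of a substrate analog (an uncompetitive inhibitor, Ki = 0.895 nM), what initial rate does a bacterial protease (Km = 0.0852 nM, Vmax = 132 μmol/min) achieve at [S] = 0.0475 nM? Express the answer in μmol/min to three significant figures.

39.7 μmol/min

With α = 1 + [I]/Ki = 1 + 0.478/0.895 = 1.534, the uncompetitive rate law is v = (Vmax/α)·[S] / (Km/α + [S]).
v = (132/1.534)×0.0475 / (0.0852/1.534 + 0.0475) = 4.087/0.1030 = 39.7 μmol/min.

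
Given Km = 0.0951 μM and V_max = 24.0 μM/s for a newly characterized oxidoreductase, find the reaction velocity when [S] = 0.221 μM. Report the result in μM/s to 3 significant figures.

[S]/(Km+[S]) = 0.221/0.3161 = 0.6991, the fractional saturation.
v = 0.6991 × Vmax = 0.6991 × 24.0 = 16.8 μM/s.

16.8 μM/s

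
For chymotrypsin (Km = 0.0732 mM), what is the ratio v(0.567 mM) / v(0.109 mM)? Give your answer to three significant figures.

Since Vmax cancels, v₂/v₁ = [S]₂(Km+[S]₁) / [S]₁(Km+[S]₂).
= 0.567×(0.0732+0.109) / (0.109×(0.0732+0.567)) = 0.1033/0.06978 = 1.48.

1.48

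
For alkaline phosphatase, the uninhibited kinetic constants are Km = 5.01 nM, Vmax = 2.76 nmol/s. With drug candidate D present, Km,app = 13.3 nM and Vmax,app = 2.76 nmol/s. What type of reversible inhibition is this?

Km increases (5.01 → 13.3 nM) while Vmax is unchanged — the hallmark of competitive inhibition.

competitive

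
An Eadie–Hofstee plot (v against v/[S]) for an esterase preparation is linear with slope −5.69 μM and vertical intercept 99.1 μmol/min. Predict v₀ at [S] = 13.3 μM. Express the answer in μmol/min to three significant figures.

69.4 μmol/min

In the Eadie–Hofstee form v = Vmax − Km·(v/[S]), the slope is −Km and the intercept is Vmax, so Km = 5.69 μM and Vmax = 99.1 μmol/min.
v = 99.1 × 13.3/(5.69 + 13.3) = 69.4 μmol/min.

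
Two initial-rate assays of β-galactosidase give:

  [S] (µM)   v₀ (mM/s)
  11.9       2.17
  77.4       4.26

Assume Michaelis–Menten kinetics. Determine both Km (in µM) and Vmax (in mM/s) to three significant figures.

Km = 16.4 µM; Vmax = 5.16 mM/s

From v = Vmax[S]/(Km+[S]), each point gives Vmax = v(Km+[S])/[S].
Equating: 2.17(Km+11.9)/11.9 = 4.26(Km+77.4)/77.4.
0.1824·Km + 2.17 = 0.05504·Km + 4.26, so (0.1824 − 0.05504)·Km = 4.26 − 2.17.
Km = 2.090/0.1273 = 16.4 µM; then Vmax = 2.17(16.4+11.9)/11.9 = 5.16 mM/s.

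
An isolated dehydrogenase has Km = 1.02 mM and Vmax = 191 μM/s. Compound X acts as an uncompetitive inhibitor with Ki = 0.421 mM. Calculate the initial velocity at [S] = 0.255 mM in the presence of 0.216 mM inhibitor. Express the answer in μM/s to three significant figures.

α = 1 + [I]/Ki = 1 + 0.216/0.421 = 1.513.
For an uncompetitive inhibitor, both parameters are divided by α, giving Vmax/α and Km/α: Km,app = 0.674 mM, Vmax,app = 126 μM/s.
v = Vmax,app·[S]/(Km,app + [S]) = 126 × 0.255/(0.674 + 0.255) = 34.6 μM/s.

34.6 μM/s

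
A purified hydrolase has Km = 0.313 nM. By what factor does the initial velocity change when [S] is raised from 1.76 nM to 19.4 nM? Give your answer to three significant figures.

1.16

Since Vmax cancels, v₂/v₁ = [S]₂(Km+[S]₁) / [S]₁(Km+[S]₂).
= 19.4×(0.313+1.76) / (1.76×(0.313+19.4)) = 40.22/34.69 = 1.16.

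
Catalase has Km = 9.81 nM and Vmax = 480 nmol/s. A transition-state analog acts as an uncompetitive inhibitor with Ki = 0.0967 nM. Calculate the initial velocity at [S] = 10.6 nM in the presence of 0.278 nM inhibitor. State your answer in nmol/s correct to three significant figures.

With α = 1 + [I]/Ki = 1 + 0.278/0.0967 = 3.875, the uncompetitive rate law is v = (Vmax/α)·[S] / (Km/α + [S]).
v = (480/3.875)×10.6 / (9.81/3.875 + 10.6) = 1313/13.13 = 100 nmol/s.

100 nmol/s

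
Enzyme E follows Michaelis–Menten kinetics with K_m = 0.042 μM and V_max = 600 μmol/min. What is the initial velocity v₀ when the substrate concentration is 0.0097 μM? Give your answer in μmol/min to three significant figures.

113 μmol/min

[S]/(Km+[S]) = 0.0097/0.05170 = 0.1876, the fractional saturation.
v = 0.1876 × Vmax = 0.1876 × 600 = 113 μmol/min.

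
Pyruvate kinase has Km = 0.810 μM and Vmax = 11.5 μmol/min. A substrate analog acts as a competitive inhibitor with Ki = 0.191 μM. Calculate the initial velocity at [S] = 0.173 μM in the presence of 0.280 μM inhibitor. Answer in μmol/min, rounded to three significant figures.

0.917 μmol/min

α = 1 + [I]/Ki = 1 + 0.280/0.191 = 2.466.
For a competitive inhibitor, Vmax is unchanged and the apparent Km becomes α·Km: Km,app = 2.00 μM, Vmax,app = 11.5 μmol/min.
v = Vmax,app·[S]/(Km,app + [S]) = 11.5 × 0.173/(2.00 + 0.173) = 0.917 μmol/min.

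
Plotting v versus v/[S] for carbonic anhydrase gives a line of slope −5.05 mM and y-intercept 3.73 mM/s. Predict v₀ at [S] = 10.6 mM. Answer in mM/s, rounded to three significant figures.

2.53 mM/s

In the Eadie–Hofstee form v = Vmax − Km·(v/[S]), the slope is −Km and the intercept is Vmax, so Km = 5.05 mM and Vmax = 3.73 mM/s.
v = 3.73 × 10.6/(5.05 + 10.6) = 2.53 mM/s.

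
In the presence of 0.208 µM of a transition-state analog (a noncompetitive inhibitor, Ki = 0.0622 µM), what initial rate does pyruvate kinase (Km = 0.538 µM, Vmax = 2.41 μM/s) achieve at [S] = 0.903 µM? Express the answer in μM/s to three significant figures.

With α = 1 + [I]/Ki = 1 + 0.208/0.0622 = 4.344, the noncompetitive rate law is v = (Vmax/α)·[S] / (Km + [S]).
v = (2.41/4.344)×0.903 / (0.538 + 0.903) = 0.5010/1.441 = 0.348 μM/s.

0.348 μM/s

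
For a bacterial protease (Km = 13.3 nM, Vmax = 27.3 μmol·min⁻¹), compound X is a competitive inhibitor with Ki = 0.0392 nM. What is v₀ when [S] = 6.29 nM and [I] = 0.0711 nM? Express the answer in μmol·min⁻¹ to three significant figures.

α = 1 + [I]/Ki = 1 + 0.0711/0.0392 = 2.814.
For a competitive inhibitor, Vmax is unchanged and the apparent Km becomes α·Km: Km,app = 37.4 nM, Vmax,app = 27.3 μmol·min⁻¹.
v = Vmax,app·[S]/(Km,app + [S]) = 27.3 × 6.29/(37.4 + 6.29) = 3.93 μmol·min⁻¹.

3.93 μmol·min⁻¹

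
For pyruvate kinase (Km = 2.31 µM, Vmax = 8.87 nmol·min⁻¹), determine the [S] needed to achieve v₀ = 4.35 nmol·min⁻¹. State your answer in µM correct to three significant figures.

The required fractional saturation is v/Vmax = 4.35/8.87 = 0.4904.
Then [S]/(Km+[S]) = 0.4904 ⇒ [S] = 2.31 × 0.4904/(1 − 0.4904) = 2.22 µM.

2.22 µM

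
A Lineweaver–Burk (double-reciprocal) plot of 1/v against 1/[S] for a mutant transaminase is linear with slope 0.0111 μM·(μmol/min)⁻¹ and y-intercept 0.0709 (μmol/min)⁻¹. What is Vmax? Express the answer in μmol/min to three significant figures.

The y-intercept of a Lineweaver–Burk plot equals 1/Vmax, so Vmax = 1/0.0709 = 14.1 μmol/min.

14.1 μmol/min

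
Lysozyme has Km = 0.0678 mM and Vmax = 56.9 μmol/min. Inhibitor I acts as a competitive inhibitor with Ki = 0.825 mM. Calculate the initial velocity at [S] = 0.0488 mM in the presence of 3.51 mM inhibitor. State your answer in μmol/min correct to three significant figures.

6.86 μmol/min

With α = 1 + [I]/Ki = 1 + 3.51/0.825 = 5.255, the competitive rate law is v = Vmax[S] / (αKm + [S]).
v = 56.9×0.0488 / (5.255×0.0678 + 0.0488) = 2.777/0.4051 = 6.86 μmol/min.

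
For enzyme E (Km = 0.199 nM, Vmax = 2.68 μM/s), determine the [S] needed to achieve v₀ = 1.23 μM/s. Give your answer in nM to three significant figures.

Rearranging v = Vmax[S]/(Km+[S]) gives [S] = Km·v/(Vmax − v).
[S] = 0.199 × 1.23 / (2.68 − 1.23) = 0.2448/1.450 = 0.169 nM.

0.169 nM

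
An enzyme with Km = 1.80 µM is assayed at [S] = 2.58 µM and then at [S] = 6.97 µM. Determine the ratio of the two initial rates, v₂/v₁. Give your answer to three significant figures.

1.35

Since Vmax cancels, v₂/v₁ = [S]₂(Km+[S]₁) / [S]₁(Km+[S]₂).
= 6.97×(1.80+2.58) / (2.58×(1.80+6.97)) = 30.53/22.63 = 1.35.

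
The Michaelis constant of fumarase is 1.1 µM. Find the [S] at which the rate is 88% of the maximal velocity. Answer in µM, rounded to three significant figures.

8.07 µM

v/Vmax = [S]/(Km+[S]) = 0.88, so [S] = Km·0.88/(1 − 0.88) = 1.1 × 7.333.
[S] = 8.07 µM.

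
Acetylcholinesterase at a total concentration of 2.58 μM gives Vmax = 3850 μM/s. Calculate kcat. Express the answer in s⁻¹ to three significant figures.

1490 s⁻¹

kcat = Vmax/[E]total = 3850 μM/s / 2.58 μM = 1490 s⁻¹.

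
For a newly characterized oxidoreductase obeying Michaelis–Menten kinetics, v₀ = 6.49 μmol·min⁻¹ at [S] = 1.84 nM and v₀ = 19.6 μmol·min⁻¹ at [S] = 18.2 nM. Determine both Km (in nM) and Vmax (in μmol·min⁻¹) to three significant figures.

In reciprocal form, 1/v = (Km/Vmax)·(1/[S]) + 1/Vmax. The two points give (1/[S], 1/v) = (0.5435, 0.1541) and (0.05495, 0.05102).
Slope = (0.1541 − 0.05102)/(0.5435 − 0.05495) = 0.2110; intercept = 0.1541 − 0.2110×0.5435 = 0.03943.
Vmax = 1/intercept = 25.4 μmol·min⁻¹; Km = slope × Vmax = 0.2110 × 25.4 = 5.35 nM.

Km = 5.35 nM; Vmax = 25.4 μmol·min⁻¹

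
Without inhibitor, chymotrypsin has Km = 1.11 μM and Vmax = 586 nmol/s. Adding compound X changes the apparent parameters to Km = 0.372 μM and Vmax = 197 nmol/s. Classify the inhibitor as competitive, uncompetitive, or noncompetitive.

uncompetitive

Both Km and Vmax decrease by the same factor (~2.98-fold) — characteristic of uncompetitive inhibition.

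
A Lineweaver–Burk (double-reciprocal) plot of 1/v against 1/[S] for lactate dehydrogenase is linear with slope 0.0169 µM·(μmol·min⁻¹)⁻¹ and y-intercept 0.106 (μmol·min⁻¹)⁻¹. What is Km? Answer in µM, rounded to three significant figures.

y-intercept = 1/Vmax ⇒ Vmax = 9.43 μmol·min⁻¹; slope = Km/Vmax ⇒ Km = slope × Vmax.
Km = 0.0169 × 9.43 = 0.159 µM.

0.159 µM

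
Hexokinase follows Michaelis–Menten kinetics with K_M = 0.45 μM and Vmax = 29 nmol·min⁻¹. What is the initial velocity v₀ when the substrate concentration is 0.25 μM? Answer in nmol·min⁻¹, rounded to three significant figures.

10.4 nmol·min⁻¹

v = Vmax·[S]/(Km + [S]) = 29 × 0.25 / (0.45 + 0.25)
  = 7.250 / 0.7000 = 10.4 nmol·min⁻¹.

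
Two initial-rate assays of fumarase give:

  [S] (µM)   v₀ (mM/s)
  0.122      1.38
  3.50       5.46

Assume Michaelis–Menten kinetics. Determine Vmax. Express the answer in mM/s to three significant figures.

6.11 mM/s

In reciprocal form, 1/v = (Km/Vmax)·(1/[S]) + 1/Vmax. The two points give (1/[S], 1/v) = (8.197, 0.7246) and (0.2857, 0.1832).
Slope = (0.7246 − 0.1832)/(8.197 − 0.2857) = 0.06845; intercept = 0.7246 − 0.06845×8.197 = 0.1636.
Vmax = 1/intercept = 6.11 mM/s; Km = slope × Vmax = 0.06845 × 6.11 = 0.418 µM.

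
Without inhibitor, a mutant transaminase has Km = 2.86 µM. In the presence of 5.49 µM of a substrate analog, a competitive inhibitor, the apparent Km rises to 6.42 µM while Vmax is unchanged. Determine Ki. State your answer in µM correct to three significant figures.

Competitive: Km,app = α·Km with α = 1 + [I]/Ki.
α = Km,app/Km = 6.42/2.86 = 2.245.
Since α = 1 + [I]/Ki, [I]/Ki = 2.245 − 1 = 1.245 and Ki = 5.49/1.245 = 4.41 µM.

4.41 µM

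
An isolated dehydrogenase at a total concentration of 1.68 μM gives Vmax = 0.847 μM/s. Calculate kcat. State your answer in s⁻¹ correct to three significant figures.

0.504 s⁻¹

kcat = Vmax/[E]total = 0.847 μM/s / 1.68 μM = 0.504 s⁻¹.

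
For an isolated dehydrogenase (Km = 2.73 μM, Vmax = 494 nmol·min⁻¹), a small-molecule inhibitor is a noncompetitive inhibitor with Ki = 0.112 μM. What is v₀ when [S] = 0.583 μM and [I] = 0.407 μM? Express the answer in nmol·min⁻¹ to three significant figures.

α = 1 + [I]/Ki = 1 + 0.407/0.112 = 4.634.
For a noncompetitive inhibitor, Vmax is reduced to Vmax/α while Km is unchanged: Km,app = 2.73 μM, Vmax,app = 107 nmol·min⁻¹.
v = Vmax,app·[S]/(Km,app + [S]) = 107 × 0.583/(2.73 + 0.583) = 18.8 nmol·min⁻¹.

18.8 nmol·min⁻¹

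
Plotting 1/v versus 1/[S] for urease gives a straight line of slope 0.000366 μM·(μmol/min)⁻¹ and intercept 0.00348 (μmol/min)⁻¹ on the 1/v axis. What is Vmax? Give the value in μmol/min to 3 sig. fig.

287 μmol/min

The y-intercept of a Lineweaver–Burk plot equals 1/Vmax, so Vmax = 1/0.00348 = 287 μmol/min.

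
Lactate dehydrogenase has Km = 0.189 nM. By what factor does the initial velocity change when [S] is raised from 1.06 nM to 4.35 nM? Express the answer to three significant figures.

1.13

The fractional saturations are [S]/(Km+[S]) = 1.06/1.249 = 0.8487 and 4.35/4.539 = 0.9584.
v₂/v₁ is just their ratio: 0.9584/0.8487 = 1.13.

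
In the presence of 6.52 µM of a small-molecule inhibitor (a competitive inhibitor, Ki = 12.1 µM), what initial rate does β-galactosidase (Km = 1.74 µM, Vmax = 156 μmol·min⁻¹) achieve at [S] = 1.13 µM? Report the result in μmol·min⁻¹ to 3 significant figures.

46.3 μmol·min⁻¹

α = 1 + [I]/Ki = 1 + 6.52/12.1 = 1.539.
For a competitive inhibitor, Vmax is unchanged and the apparent Km becomes α·Km: Km,app = 2.68 µM, Vmax,app = 156 μmol·min⁻¹.
v = Vmax,app·[S]/(Km,app + [S]) = 156 × 1.13/(2.68 + 1.13) = 46.3 μmol·min⁻¹.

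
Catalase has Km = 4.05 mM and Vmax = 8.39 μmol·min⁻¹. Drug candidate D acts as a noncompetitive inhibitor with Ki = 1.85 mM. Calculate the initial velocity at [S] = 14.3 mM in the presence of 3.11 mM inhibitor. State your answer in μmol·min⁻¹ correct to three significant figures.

α = 1 + [I]/Ki = 1 + 3.11/1.85 = 2.681.
For a noncompetitive inhibitor, Vmax is reduced to Vmax/α while Km is unchanged: Km,app = 4.05 mM, Vmax,app = 3.13 μmol·min⁻¹.
v = Vmax,app·[S]/(Km,app + [S]) = 3.13 × 14.3/(4.05 + 14.3) = 2.44 μmol·min⁻¹.

2.44 μmol·min⁻¹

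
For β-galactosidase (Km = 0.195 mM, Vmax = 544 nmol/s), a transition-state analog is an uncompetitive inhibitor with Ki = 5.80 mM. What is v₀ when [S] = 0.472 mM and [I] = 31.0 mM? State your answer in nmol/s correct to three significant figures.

With α = 1 + [I]/Ki = 1 + 31.0/5.80 = 6.345, the uncompetitive rate law is v = (Vmax/α)·[S] / (Km/α + [S]).
v = (544/6.345)×0.472 / (0.195/6.345 + 0.472) = 40.47/0.5027 = 80.5 nmol/s.

80.5 nmol/s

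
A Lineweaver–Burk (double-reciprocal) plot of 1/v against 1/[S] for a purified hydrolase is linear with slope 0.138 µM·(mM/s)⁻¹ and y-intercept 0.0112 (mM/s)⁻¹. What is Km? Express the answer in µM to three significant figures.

12.3 µM

y-intercept = 1/Vmax ⇒ Vmax = 89.3 mM/s; slope = Km/Vmax ⇒ Km = slope × Vmax.
Km = 0.138 × 89.3 = 12.3 µM.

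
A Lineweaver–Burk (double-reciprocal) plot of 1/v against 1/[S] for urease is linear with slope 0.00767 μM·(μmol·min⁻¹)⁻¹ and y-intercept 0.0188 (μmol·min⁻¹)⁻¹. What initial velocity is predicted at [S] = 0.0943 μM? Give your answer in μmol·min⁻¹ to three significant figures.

The y-intercept is 1/Vmax, so Vmax = 1/0.0188 = 53.2 μmol·min⁻¹.
The slope is Km/Vmax, so Km = 0.00767 × 53.2 = 0.408 μM.
Then v = 53.2 × 0.0943/(0.408 + 0.0943) = 9.99 μmol·min⁻¹.

9.99 μmol·min⁻¹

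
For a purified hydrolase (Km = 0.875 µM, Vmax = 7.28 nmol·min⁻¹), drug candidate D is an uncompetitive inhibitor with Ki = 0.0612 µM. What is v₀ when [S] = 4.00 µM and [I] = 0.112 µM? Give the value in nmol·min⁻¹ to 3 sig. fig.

α = 1 + [I]/Ki = 1 + 0.112/0.0612 = 2.830.
For an uncompetitive inhibitor, both parameters are divided by α, giving Vmax/α and Km/α: Km,app = 0.309 µM, Vmax,app = 2.57 nmol·min⁻¹.
v = Vmax,app·[S]/(Km,app + [S]) = 2.57 × 4.00/(0.309 + 4.00) = 2.39 nmol·min⁻¹.

2.39 nmol·min⁻¹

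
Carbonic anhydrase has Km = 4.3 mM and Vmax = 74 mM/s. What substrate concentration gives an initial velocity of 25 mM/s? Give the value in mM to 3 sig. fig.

2.19 mM

The required fractional saturation is v/Vmax = 25/74 = 0.3378.
Then [S]/(Km+[S]) = 0.3378 ⇒ [S] = 4.3 × 0.3378/(1 − 0.3378) = 2.19 mM.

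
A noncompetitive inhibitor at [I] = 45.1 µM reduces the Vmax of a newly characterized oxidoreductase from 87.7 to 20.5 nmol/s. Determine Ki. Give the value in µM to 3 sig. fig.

13.8 µM

Noncompetitive: Vmax,app = Vmax/α with α = 1 + [I]/Ki.
α = Vmax/Vmax,app = 87.7/20.5 = 4.278.
Since α = 1 + [I]/Ki, [I]/Ki = 4.278 − 1 = 3.278 and Ki = 45.1/3.278 = 13.8 µM.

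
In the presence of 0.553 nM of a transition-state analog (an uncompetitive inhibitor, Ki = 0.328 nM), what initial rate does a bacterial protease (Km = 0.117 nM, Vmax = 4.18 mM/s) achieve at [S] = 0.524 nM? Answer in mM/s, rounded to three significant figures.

1.44 mM/s

With α = 1 + [I]/Ki = 1 + 0.553/0.328 = 2.686, the uncompetitive rate law is v = (Vmax/α)·[S] / (Km/α + [S]).
v = (4.18/2.686)×0.524 / (0.117/2.686 + 0.524) = 0.8155/0.5676 = 1.44 mM/s.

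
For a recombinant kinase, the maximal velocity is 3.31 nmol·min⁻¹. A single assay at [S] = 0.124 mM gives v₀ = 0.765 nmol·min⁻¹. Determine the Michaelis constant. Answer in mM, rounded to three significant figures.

v/Vmax = 0.765/3.31 = 0.2311 = [S]/(Km+[S]).
So Km + [S] = [S]/0.2311 = 0.5365 mM, giving Km = 0.5365 − 0.124 = 0.413 mM.

0.413 mM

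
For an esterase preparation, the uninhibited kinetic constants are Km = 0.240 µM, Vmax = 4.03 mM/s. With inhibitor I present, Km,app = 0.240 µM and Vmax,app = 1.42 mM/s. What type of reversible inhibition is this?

noncompetitive

Vmax decreases (4.03 → 1.42 mM/s) while Km is unchanged — pure noncompetitive inhibition.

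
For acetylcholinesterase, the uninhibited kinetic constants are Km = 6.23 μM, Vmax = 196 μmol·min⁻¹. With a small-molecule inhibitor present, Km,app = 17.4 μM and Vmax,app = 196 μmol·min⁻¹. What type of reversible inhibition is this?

competitive

Km increases (6.23 → 17.4 μM) while Vmax is unchanged — the hallmark of competitive inhibition.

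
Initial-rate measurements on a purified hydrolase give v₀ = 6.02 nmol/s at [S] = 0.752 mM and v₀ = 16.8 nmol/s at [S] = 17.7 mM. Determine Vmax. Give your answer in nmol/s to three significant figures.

18.3 nmol/s

From v = Vmax[S]/(Km+[S]), each point gives Vmax = v(Km+[S])/[S].
Equating: 6.02(Km+0.752)/0.752 = 16.8(Km+17.7)/17.7.
8.005·Km + 6.02 = 0.9492·Km + 16.8, so (8.005 − 0.9492)·Km = 16.8 − 6.02.
Km = 10.78/7.056 = 1.53 mM; then Vmax = 6.02(1.53+0.752)/0.752 = 18.3 nmol/s.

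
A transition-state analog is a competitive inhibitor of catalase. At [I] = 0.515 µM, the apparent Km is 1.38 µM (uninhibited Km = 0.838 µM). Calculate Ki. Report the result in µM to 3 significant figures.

Competitive: Km,app = α·Km with α = 1 + [I]/Ki.
α = Km,app/Km = 1.38/0.838 = 1.647.
Ki = [I]/(α − 1) = 0.515/0.6468 = 0.796 µM.

0.796 µM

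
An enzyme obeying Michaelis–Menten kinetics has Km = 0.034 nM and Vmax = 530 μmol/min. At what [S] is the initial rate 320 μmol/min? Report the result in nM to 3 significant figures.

0.0518 nM

The required fractional saturation is v/Vmax = 320/530 = 0.6038.
Then [S]/(Km+[S]) = 0.6038 ⇒ [S] = 0.034 × 0.6038/(1 − 0.6038) = 0.0518 nM.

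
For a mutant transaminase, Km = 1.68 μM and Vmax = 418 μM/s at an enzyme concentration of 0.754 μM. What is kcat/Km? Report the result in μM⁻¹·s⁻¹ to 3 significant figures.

330 μM⁻¹·s⁻¹

kcat = Vmax/[E]total = 418/0.754 = 554 s⁻¹.
kcat/Km = 554/1.68 = 330 μM⁻¹·s⁻¹.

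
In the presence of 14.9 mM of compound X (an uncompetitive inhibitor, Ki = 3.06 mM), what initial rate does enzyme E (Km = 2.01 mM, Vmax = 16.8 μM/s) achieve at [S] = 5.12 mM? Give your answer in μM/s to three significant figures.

2.68 μM/s

With α = 1 + [I]/Ki = 1 + 14.9/3.06 = 5.869, the uncompetitive rate law is v = (Vmax/α)·[S] / (Km/α + [S]).
v = (16.8/5.869)×5.12 / (2.01/5.869 + 5.12) = 14.66/5.462 = 2.68 μM/s.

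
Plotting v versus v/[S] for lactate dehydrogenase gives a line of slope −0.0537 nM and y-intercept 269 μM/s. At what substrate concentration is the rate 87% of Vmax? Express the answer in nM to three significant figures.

0.359 nM

The Eadie–Hofstee slope gives Km = 0.0537 nM (slope = −Km).
v/Vmax = [S]/(Km+[S]) = 0.87 ⇒ [S] = Km·0.87/(1−0.87) = 0.0537 × 6.692 = 0.359 nM.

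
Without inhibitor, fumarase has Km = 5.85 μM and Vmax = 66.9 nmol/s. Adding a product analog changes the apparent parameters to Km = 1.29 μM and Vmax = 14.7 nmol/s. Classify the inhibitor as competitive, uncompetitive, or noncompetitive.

Both Km and Vmax decrease by the same factor (~4.54-fold) — characteristic of uncompetitive inhibition.

uncompetitive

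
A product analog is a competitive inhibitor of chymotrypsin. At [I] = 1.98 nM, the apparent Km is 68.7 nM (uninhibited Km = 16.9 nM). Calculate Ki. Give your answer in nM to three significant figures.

0.646 nM

Competitive: Km,app = α·Km with α = 1 + [I]/Ki.
α = Km,app/Km = 68.7/16.9 = 4.065.
Since α = 1 + [I]/Ki, [I]/Ki = 4.065 − 1 = 3.065 and Ki = 1.98/3.065 = 0.646 nM.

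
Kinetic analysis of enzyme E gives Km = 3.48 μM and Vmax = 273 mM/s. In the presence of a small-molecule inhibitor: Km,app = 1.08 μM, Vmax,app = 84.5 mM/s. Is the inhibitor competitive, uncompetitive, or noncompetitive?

uncompetitive

Both Km and Vmax decrease by the same factor (~3.23-fold) — characteristic of uncompetitive inhibition.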